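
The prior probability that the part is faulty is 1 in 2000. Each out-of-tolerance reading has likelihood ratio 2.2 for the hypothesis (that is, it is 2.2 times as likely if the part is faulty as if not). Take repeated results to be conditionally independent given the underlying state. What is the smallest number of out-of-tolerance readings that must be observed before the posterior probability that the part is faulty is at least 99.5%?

Prior odds = 0.0005/0.9995 = 1/1999.
Likelihood ratio per out-of-tolerance reading = 2.2.
Target posterior odds = 0.995/0.005 = 199.
Require 2.2ⁿ ≥ 199 ÷ (1/1999) = 397801.
2.2¹⁶ ≈301136 falls short of 397801 but 2.2¹⁷ ≈662500 reaches it, so n = 17.

17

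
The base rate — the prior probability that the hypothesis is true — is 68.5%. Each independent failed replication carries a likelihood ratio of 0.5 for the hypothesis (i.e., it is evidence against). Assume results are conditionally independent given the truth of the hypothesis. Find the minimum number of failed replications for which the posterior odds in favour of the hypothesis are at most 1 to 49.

Prior odds = 0.685/0.315 = 137/63.
Likelihood ratio per failed replication = 0.5.
Target odds = 1/49.
Need (137/63) × 0.5ⁿ ≤ 1/49, i.e. 0.5ⁿ ≤ 9/959.
0.5⁶ = 0.015625 is still above 9/959 but 0.5⁷ = 0.0078125 is at or below it, so n = 7.

7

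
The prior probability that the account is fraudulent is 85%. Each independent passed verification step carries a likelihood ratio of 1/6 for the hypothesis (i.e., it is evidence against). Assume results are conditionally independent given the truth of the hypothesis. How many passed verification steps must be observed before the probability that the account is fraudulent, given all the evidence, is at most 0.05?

Prior odds: 0.85 ÷ 0.15 = 17/3.
Likelihood ratio per passed verification step = 1/6.
Target odds: 0.05 ÷ 0.95 = 1/19.
Need (17/3) × (1/6)ⁿ ≤ 1/19, i.e. (1/6)ⁿ ≤ 3/323.
(1/6)² = 1/36 is still above 3/323 but (1/6)³ = 1/216 is at or below it, so n = 3.

3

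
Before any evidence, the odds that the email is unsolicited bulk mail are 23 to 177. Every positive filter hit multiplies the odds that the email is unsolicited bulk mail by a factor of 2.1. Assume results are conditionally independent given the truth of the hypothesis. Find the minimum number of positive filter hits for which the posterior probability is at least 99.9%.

13

Prior odds = 23/177.
Likelihood ratio per positive filter hit = 2.1.
Target posterior odds = 0.999/0.001 = 999.
Require 2.1ⁿ ≥ 999 ÷ (23/177) = 176823/23.
2.1¹² ≈7355.83 falls short of 176823/23 but 2.1¹³ ≈15447.2 reaches it, so n = 13.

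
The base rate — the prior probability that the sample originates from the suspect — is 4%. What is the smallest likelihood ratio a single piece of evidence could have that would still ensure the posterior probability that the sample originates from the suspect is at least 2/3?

48

Prior odds = 0.04/0.96 = 1/24.
Target odds = (2/3)/(1/3) = 2.
Required Bayes factor = 2 ÷ (1/24) = 48.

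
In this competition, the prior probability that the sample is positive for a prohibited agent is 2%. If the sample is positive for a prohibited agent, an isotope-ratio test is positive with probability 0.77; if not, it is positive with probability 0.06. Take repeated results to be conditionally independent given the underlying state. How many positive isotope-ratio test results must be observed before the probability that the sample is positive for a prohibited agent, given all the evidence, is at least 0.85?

Prior odds = 0.02/0.98 = 1/49.
Likelihood ratio of a positive = 0.77/0.06 = 77/6.
Target odds: 0.85 ÷ 0.15 = 17/3.
Require (77/6)ⁿ ≥ 17/3 ÷ (1/49) = 833/3.
(77/6)² = 5929/36 falls short of 833/3 but (77/6)³ = 456533/216 reaches it, so n = 3.

3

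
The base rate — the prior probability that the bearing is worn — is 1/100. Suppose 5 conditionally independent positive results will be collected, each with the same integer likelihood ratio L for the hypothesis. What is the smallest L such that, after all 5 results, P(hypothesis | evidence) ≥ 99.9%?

Prior odds = 0.01/0.99 = 1/99.
Target odds = 0.999/0.001 = 999.
Need L⁵ ≥ 999 ÷ (1/99) = 98901.
9⁵ = 59049 < 98901 ≤ 100000 = 10⁵, so L = 10.

10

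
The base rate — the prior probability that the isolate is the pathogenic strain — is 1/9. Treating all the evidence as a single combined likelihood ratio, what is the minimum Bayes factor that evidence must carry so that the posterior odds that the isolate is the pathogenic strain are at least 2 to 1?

16

Prior odds = (1/9)/(8/9) = 0.125.
Target odds = 2.
Required Bayes factor = 2 ÷ 0.125 = 16.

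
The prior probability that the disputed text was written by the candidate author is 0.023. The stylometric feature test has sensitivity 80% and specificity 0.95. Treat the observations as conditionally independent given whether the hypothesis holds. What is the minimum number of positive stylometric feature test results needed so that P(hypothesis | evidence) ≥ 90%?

3

Prior odds = 0.023/0.977 = 23/977.
False-positive rate = 1 − 0.95 = 0.05; likelihood ratio of a positive = 0.8/0.05 = 16.
Target posterior odds = 0.9/0.1 = 9.
Need (23/977) × 16ⁿ ≥ 9, i.e. 16ⁿ ≥ 8793/23.
16² = 256 falls short of 8793/23 but 16³ = 4096 reaches it, so n = 3.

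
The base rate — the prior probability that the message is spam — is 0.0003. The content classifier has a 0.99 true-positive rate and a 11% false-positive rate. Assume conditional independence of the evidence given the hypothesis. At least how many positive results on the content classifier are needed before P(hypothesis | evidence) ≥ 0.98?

Prior odds: 0.0003 ÷ 0.9997 = 3/9997.
Likelihood ratio of a positive result = 0.99/0.11 = 9.
Target posterior odds = 0.98/0.02 = 49.
Require 9ⁿ ≥ 49 ÷ (3/9997) = 489853/3.
9⁵ = 59049 falls short of 489853/3 but 9⁶ = 531441 reaches it, so n = 6.

6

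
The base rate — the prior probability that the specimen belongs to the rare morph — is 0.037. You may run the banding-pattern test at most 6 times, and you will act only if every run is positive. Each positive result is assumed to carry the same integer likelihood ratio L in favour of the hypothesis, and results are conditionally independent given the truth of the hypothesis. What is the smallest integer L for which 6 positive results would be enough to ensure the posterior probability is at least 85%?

3

Prior odds = 0.037/0.963 = 37/963.
Target odds = 0.85/0.15 = 17/3.
Need L⁶ ≥ 17/3 ÷ (37/963) = 5457/37.
2⁶ = 64 < 5457/37 ≤ 729 = 3⁶, so L = 3.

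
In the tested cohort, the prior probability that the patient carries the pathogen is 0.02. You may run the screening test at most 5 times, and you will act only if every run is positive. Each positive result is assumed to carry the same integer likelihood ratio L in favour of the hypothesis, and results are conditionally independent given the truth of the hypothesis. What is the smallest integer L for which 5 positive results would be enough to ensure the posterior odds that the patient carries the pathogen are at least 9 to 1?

Prior odds = 0.02/0.98 = 1/49.
Target odds = 9.
Need L⁵ ≥ 9 ÷ (1/49) = 441.
3⁵ = 243 < 441 ≤ 1024 = 4⁵, so L = 4.

4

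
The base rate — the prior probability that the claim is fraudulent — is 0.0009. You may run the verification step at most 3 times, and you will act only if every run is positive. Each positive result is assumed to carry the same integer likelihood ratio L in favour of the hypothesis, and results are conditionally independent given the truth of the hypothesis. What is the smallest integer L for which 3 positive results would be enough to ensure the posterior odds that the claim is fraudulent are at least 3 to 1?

15

Prior odds = 0.0009/0.9991 = 9/9991.
Target odds = 3.
Need L³ ≥ 3 ÷ (9/9991) = 9991/3.
14³ = 2744 < 9991/3 ≤ 3375 = 15³, so L = 15.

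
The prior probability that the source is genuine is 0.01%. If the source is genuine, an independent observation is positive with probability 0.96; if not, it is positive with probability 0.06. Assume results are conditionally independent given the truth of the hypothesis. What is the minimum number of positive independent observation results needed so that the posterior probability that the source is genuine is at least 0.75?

Prior odds = 0.0001/0.9999 = 1/9999.
Likelihood ratio of a positive = 0.96/0.06 = 16.
Target odds: 0.75 ÷ 0.25 = 3.
Require 16ⁿ ≥ 3 ÷ (1/9999) = 29997.
16³ = 4096 falls short of 29997 but 16⁴ = 65536 reaches it, so n = 4.

4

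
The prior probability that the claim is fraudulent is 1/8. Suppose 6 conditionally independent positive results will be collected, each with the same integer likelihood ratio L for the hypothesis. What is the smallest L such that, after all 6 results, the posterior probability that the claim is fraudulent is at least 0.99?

Prior odds = 0.125/0.875 = 1/7.
Target odds = 0.99/0.01 = 99.
Need L⁶ ≥ 99 ÷ (1/7) = 693.
2⁶ = 64 < 693 ≤ 729 = 3⁶, so L = 3.

3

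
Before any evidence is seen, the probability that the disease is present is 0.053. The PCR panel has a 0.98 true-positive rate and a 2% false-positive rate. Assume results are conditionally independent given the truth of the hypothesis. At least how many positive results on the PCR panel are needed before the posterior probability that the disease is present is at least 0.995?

Prior odds: 0.053 ÷ 0.947 = 53/947.
Likelihood ratio of a positive result = 0.98/0.02 = 49.
Target posterior odds = 0.995/0.005 = 199.
Require 49ⁿ ≥ 199 ÷ (53/947) = 188453/53.
49² = 2401 falls short of 188453/53 but 49³ = 117649 reaches it, so n = 3.

3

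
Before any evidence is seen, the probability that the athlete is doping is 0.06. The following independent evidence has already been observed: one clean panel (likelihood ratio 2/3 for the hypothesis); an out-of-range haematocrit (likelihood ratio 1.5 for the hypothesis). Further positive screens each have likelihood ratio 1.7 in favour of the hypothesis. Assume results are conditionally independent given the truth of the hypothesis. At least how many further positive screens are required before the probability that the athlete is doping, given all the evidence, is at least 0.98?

Prior odds = 0.06/0.94 = 3/47.
Combined Bayes factor of the evidence already in hand = (2/3) × 1.5 = 1.
Odds after that evidence = (3/47) × 1 = 3/47.
Target odds = 0.98/0.02 = 49.
Need 1.7ⁿ ≥ 49 ÷ (3/47) = 2303/3.
1.7¹² ≈582.622 falls short of 2303/3 but 1.7¹³ ≈990.458 reaches it, so n = 13.

13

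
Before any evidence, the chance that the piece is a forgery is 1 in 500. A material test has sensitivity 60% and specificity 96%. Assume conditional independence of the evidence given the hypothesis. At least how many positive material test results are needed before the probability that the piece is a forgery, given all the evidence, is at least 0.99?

4

Prior odds = 0.002/0.998 = 1/499.
False-positive rate = 1 − 0.96 = 0.04; likelihood ratio of a positive = 0.6/0.04 = 15.
Target posterior odds = 0.99/0.01 = 99.
Need (1/499) × 15ⁿ ≥ 99, i.e. 15ⁿ ≥ 49401.
15³ = 3375 falls short of 49401 but 15⁴ = 50625 reaches it, so n = 4.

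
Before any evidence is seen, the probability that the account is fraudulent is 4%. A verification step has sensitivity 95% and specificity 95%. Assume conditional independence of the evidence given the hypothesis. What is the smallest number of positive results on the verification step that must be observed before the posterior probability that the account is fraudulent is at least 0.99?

Prior odds = 0.04/0.96 = 1/24.
False-positive rate = 1 − 0.95 = 0.05; likelihood ratio of a positive = 0.95/0.05 = 19.
Target posterior odds = 0.99/0.01 = 99.
Require 19ⁿ ≥ 99 ÷ (1/24) = 2376.
19² = 361 falls short of 2376 but 19³ = 6859 reaches it, so n = 3.

3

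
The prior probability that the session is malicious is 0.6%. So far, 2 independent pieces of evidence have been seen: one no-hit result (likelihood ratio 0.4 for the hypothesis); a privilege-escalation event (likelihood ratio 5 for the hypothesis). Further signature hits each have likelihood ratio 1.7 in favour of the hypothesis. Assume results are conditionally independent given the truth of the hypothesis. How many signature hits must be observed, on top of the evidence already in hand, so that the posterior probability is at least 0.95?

14

Prior odds = 0.006/0.994 = 3/497.
Combined Bayes factor of the evidence already in hand = 0.4 × 5 = 2.
Odds after that evidence = (3/497) × 2 = 6/497.
Target odds = 0.95/0.05 = 19.
Need 1.7ⁿ ≥ 19 ÷ (6/497) = 9443/6.
1.7¹³ ≈990.458 falls short of 9443/6 but 1.7¹⁴ ≈1683.78 reaches it, so n = 14.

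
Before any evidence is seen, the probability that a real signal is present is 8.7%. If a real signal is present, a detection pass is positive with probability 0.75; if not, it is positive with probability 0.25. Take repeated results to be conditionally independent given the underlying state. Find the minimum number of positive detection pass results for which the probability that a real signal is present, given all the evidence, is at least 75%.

Prior odds: 0.087 ÷ 0.913 = 87/913.
Likelihood ratio of a positive = 0.75/0.25 = 3.
Target posterior odds = 0.75/0.25 = 3.
Require 3ⁿ ≥ 3 ÷ (87/913) = 913/29.
3³ = 27 falls short of 913/29 but 3⁴ = 81 reaches it, so n = 4.

4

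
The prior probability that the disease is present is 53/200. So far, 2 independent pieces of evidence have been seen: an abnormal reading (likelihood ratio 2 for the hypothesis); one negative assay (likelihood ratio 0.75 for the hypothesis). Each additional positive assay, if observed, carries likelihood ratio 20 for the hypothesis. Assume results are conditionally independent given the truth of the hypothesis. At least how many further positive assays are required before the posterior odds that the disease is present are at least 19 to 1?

2

Prior odds = 0.265/0.735 = 53/147.
Combined Bayes factor of the evidence already in hand = 2 × 0.75 = 1.5.
Odds after that evidence = (53/147) × 1.5 = 53/98.
Target odds = 19.
Need 20ⁿ ≥ 19 ÷ (53/98) = 1862/53.
20¹ = 20 falls short of 1862/53 but 20² = 400 reaches it, so n = 2.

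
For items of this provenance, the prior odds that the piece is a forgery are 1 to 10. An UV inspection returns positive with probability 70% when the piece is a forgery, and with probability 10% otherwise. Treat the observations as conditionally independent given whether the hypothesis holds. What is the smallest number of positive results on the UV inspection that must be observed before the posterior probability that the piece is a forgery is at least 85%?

Prior odds = 0.1.
Likelihood ratio of a positive result = 0.7/0.1 = 7.
Target posterior odds = 0.85/0.15 = 17/3.
Require 7ⁿ ≥ 17/3 ÷ 0.1 = 170/3.
7² = 49 falls short of 170/3 but 7³ = 343 reaches it, so n = 3.

3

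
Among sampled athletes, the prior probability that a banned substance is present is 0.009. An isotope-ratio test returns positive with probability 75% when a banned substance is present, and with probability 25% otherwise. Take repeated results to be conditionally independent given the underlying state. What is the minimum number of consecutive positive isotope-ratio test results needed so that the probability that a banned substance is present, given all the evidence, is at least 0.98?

Prior odds: 0.009 ÷ 0.991 = 9/991.
Likelihood ratio of a positive result = 0.75/0.25 = 3.
Target posterior odds = 0.98/0.02 = 49.
Need (9/991) × 3ⁿ ≥ 49, i.e. 3ⁿ ≥ 48559/9.
3⁷ = 2187 falls short of 48559/9 but 3⁸ = 6561 reaches it, so n = 8.

8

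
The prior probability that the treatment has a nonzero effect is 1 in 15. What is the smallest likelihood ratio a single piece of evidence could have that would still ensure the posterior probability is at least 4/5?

56

Prior odds = (1/15)/(14/15) = 1/14.
Target odds = 0.8/0.2 = 4.
Required Bayes factor = 4 ÷ (1/14) = 56.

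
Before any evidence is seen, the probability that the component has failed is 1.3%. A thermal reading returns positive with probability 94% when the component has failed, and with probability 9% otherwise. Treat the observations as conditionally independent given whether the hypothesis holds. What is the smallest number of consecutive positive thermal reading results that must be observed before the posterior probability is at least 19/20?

4

Prior odds = 0.013/0.987 = 13/987.
Likelihood ratio of a positive result = 0.94/0.09 = 94/9.
Target odds: 0.95 ÷ 0.05 = 19.
Require (94/9)ⁿ ≥ 19 ÷ (13/987) = 18753/13.
(94/9)³ = 830584/729 falls short of 18753/13 but (94/9)⁴ = 78074896/6561 reaches it, so n = 4.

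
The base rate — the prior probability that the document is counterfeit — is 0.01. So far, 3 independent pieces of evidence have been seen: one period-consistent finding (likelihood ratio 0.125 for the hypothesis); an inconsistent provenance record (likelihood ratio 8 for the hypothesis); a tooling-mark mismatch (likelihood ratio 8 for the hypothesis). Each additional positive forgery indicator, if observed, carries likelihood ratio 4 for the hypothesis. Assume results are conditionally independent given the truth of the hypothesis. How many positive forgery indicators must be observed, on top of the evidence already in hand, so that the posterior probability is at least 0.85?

4

Prior odds = 0.01/0.99 = 1/99.
Combined Bayes factor of the evidence already in hand = 0.125 × 8 × 8 = 8.
Odds after that evidence = (1/99) × 8 = 8/99.
Target odds = 0.85/0.15 = 17/3.
Need 4ⁿ ≥ 17/3 ÷ (8/99) = 70.125.
4³ = 64 falls short of 70.125 but 4⁴ = 256 reaches it, so n = 4.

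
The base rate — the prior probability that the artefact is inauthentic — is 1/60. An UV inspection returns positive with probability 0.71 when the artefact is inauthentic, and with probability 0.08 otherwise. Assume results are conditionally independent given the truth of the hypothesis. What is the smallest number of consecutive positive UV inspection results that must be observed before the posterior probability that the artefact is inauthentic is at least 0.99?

Prior odds: (1/60) ÷ (59/60) = 1/59.
Likelihood ratio of a positive result = 0.71/0.08 = 8.875.
Target odds: 0.99 ÷ 0.01 = 99.
Need (1/59) × 8.875ⁿ ≥ 99, i.e. 8.875ⁿ ≥ 5841.
8.875³ = 357911/512 falls short of 5841 but 8.875⁴ = 25411681/4096 reaches it, so n = 4.

4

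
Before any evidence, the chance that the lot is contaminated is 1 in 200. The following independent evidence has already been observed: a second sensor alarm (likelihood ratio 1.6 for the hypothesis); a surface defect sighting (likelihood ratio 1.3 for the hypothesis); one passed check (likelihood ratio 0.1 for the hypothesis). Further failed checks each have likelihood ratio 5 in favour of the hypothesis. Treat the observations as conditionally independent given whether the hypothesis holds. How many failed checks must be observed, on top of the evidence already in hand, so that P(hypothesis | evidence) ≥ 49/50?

7

Prior odds = 0.005/0.995 = 1/199.
Combined Bayes factor of the evidence already in hand = 1.6 × 1.3 × 0.1 = 0.208.
Odds after that evidence = (1/199) × 0.208 = 26/24875.
Target odds = 0.98/0.02 = 49.
Need 5ⁿ ≥ 49 ÷ (26/24875) = 1218875/26.
5⁶ = 15625 falls short of 1218875/26 but 5⁷ = 78125 reaches it, so n = 7.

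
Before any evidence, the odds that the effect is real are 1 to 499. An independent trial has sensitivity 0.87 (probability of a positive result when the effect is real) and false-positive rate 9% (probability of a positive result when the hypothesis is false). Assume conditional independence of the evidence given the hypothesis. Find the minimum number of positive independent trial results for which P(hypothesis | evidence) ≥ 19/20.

5

Prior odds = 1/499.
Likelihood ratio of a positive result = 0.87/0.09 = 29/3.
Target posterior odds = 0.95/0.05 = 19.
Require (29/3)ⁿ ≥ 19 ÷ (1/499) = 9481.
(29/3)⁴ = 707281/81 falls short of 9481 but (29/3)⁵ = 20511149/243 reaches it, so n = 5.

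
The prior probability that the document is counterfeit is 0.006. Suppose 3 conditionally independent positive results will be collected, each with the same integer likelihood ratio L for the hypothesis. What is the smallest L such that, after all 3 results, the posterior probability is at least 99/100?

Prior odds = 0.006/0.994 = 3/497.
Target odds = 0.99/0.01 = 99.
Need L³ ≥ 99 ÷ (3/497) = 16401.
25³ = 15625 < 16401 ≤ 17576 = 26³, so L = 26.

26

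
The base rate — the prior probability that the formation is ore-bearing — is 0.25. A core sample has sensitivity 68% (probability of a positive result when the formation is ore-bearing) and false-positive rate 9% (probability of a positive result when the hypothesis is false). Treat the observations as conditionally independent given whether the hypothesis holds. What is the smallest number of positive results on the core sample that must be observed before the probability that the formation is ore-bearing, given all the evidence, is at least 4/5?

Prior odds: 0.25 ÷ 0.75 = 1/3.
Likelihood ratio of a positive result = 0.68/0.09 = 68/9.
Target odds: 0.8 ÷ 0.2 = 4.
Require (68/9)ⁿ ≥ 4 ÷ (1/3) = 12.
(68/9)¹ = 68/9 falls short of 12 but (68/9)² = 4624/81 reaches it, so n = 2.

2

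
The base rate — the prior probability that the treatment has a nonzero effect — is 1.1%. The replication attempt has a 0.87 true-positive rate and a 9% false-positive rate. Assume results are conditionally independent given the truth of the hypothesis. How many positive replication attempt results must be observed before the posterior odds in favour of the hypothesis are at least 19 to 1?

4

Prior odds = 0.011/0.989 = 11/989.
Likelihood ratio of a positive result = 0.87/0.09 = 29/3.
Target odds = 19.
Require (29/3)ⁿ ≥ 19 ÷ (11/989) = 18791/11.
(29/3)³ = 24389/27 falls short of 18791/11 but (29/3)⁴ = 707281/81 reaches it, so n = 4.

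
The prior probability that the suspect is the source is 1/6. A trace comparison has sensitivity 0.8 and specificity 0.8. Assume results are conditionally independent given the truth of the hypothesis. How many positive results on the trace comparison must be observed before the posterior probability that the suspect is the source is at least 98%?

4

Prior odds = (1/6)/(5/6) = 0.2.
False-positive rate = 1 − 0.8 = 0.2; likelihood ratio of a positive = 0.8/0.2 = 4.
Target odds: 0.98 ÷ 0.02 = 49.
Need 0.2 × 4ⁿ ≥ 49, i.e. 4ⁿ ≥ 245.
4³ = 64 falls short of 245 but 4⁴ = 256 reaches it, so n = 4.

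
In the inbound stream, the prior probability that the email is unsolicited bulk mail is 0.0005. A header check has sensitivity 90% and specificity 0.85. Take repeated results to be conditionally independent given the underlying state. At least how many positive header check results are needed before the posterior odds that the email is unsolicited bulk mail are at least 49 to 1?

Prior odds = 0.0005/0.9995 = 1/1999.
False-positive rate = 1 − 0.85 = 0.15; likelihood ratio of a positive = 0.9/0.15 = 6.
Target odds = 49.
Need (1/1999) × 6ⁿ ≥ 49, i.e. 6ⁿ ≥ 97951.
6⁶ = 46656 falls short of 97951 but 6⁷ = 279936 reaches it, so n = 7.

7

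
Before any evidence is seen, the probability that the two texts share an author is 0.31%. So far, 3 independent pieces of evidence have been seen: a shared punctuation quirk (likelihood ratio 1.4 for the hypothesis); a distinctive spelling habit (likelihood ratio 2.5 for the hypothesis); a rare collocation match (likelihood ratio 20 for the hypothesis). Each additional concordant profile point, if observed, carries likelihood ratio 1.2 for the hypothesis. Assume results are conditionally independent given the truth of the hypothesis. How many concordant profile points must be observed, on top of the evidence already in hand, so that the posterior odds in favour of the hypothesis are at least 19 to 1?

Prior odds = 0.0031/0.9969 = 31/9969.
Combined Bayes factor of the evidence already in hand = 1.4 × 2.5 × 20 = 70.
Odds after that evidence = (31/9969) × 70 = 2170/9969.
Target odds = 19.
Need 1.2ⁿ ≥ 19 ÷ (2170/9969) = 189411/2170.
1.2²⁴ ≈79.4968 falls short of 189411/2170 but 1.2²⁵ ≈95.3962 reaches it, so n = 25.

25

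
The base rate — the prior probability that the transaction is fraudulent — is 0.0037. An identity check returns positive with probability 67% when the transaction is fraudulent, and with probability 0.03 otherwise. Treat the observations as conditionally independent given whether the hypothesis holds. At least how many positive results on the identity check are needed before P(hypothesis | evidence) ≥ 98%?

4

Prior odds: 0.0037 ÷ 0.9963 = 37/9963.
Likelihood ratio of a positive result = 0.67/0.03 = 67/3.
Target odds: 0.98 ÷ 0.02 = 49.
Need (37/9963) × (67/3)ⁿ ≥ 49, i.e. (67/3)ⁿ ≥ 488187/37.
(67/3)³ = 300763/27 falls short of 488187/37 but (67/3)⁴ = 20151121/81 reaches it, so n = 4.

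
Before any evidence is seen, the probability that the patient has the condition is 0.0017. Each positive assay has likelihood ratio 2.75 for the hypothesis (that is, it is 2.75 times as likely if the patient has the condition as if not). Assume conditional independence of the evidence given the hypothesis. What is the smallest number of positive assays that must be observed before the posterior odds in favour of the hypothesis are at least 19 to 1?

10

Prior odds = 0.0017/0.9983 = 17/9983.
Likelihood ratio per positive assay = 2.75.
Target odds = 19.
Need (17/9983) × 2.75ⁿ ≥ 19, i.e. 2.75ⁿ ≥ 189677/17.
2.75⁹ ≈8994.86 falls short of 189677/17 but 2.75¹⁰ ≈24735.9 reaches it, so n = 10.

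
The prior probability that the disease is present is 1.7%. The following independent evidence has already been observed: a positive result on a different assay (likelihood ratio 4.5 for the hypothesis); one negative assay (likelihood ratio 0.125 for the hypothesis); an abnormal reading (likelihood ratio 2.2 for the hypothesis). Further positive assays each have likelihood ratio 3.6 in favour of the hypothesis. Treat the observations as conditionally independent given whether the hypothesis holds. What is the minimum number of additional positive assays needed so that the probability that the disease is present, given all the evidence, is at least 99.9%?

9

Prior odds = 0.017/0.983 = 17/983.
Combined Bayes factor of the evidence already in hand = 4.5 × 0.125 × 2.2 = 1.2375.
Odds after that evidence = (17/983) × 1.2375 = 1683/78640.
Target odds = 0.999/0.001 = 999.
Need 3.6ⁿ ≥ 999 ÷ (1683/78640) = 8729040/187.
3.6⁸ ≈28211.1 falls short of 8729040/187 but 3.6⁹ ≈101560 reaches it, so n = 9.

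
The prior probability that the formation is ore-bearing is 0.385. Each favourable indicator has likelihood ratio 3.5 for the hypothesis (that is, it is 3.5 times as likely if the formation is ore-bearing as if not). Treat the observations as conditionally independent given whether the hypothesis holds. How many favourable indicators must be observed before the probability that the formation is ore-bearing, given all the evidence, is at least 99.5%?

Prior odds: 0.385 ÷ 0.615 = 77/123.
Likelihood ratio per favourable indicator = 3.5.
Target posterior odds = 0.995/0.005 = 199.
Require 3.5ⁿ ≥ 199 ÷ (77/123) = 24477/77.
3.5⁴ = 150.0625 falls short of 24477/77 but 3.5⁵ = 525.21875 reaches it, so n = 5.

5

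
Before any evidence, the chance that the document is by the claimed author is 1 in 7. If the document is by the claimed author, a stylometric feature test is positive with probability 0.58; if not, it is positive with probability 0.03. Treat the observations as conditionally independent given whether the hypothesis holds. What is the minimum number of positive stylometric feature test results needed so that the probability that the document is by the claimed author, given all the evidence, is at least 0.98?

2

Prior odds = (1/7)/(6/7) = 1/6.
Likelihood ratio of a positive = 0.58/0.03 = 58/3.
Target odds: 0.98 ÷ 0.02 = 49.
Require (58/3)ⁿ ≥ 49 ÷ (1/6) = 294.
(58/3)¹ = 58/3 falls short of 294 but (58/3)² = 3364/9 reaches it, so n = 2.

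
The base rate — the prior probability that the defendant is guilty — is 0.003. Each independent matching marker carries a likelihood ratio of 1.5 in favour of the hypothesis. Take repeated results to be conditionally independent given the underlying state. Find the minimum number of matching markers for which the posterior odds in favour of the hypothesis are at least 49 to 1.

24

Prior odds: 0.003 ÷ 0.997 = 3/997.
Likelihood ratio per matching marker = 1.5.
Target odds = 49.
Need (3/997) × 1.5ⁿ ≥ 49, i.e. 1.5ⁿ ≥ 48853/3.
1.5²³ ≈11222.7 falls short of 48853/3 but 1.5²⁴ ≈16834.1 reaches it, so n = 24.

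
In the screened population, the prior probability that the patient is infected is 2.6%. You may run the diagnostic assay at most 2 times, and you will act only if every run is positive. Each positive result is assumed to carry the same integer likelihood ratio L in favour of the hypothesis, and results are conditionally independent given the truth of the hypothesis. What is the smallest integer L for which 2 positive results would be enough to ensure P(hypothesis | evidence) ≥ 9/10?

19

Prior odds = 0.026/0.974 = 13/487.
Target odds = 0.9/0.1 = 9.
Need L² ≥ 9 ÷ (13/487) = 4383/13.
18² = 324 < 4383/13 ≤ 361 = 19², so L = 19.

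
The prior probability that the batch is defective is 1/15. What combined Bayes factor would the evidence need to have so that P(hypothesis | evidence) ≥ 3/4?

Prior odds = (1/15)/(14/15) = 1/14.
Target odds = 0.75/0.25 = 3.
Required Bayes factor = 3 ÷ (1/14) = 42.

42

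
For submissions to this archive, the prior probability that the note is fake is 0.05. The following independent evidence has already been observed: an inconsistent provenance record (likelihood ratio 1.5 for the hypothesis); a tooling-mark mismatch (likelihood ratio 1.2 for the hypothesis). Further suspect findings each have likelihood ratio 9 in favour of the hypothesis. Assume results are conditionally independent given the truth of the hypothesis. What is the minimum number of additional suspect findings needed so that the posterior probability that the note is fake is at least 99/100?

Prior odds = 0.05/0.95 = 1/19.
Combined Bayes factor of the evidence already in hand = 1.5 × 1.2 = 1.8.
Odds after that evidence = (1/19) × 1.8 = 9/95.
Target odds = 0.99/0.01 = 99.
Need 9ⁿ ≥ 99 ÷ (9/95) = 1045.
9³ = 729 falls short of 1045 but 9⁴ = 6561 reaches it, so n = 4.

4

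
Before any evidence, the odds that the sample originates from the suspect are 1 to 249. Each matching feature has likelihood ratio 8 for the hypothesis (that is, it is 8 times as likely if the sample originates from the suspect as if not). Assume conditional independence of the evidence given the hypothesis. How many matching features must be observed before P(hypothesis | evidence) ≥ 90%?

Prior odds = 1/249.
Likelihood ratio per matching feature = 8.
Target odds: 0.9 ÷ 0.1 = 9.
Require 8ⁿ ≥ 9 ÷ (1/249) = 2241.
8³ = 512 falls short of 2241 but 8⁴ = 4096 reaches it, so n = 4.

4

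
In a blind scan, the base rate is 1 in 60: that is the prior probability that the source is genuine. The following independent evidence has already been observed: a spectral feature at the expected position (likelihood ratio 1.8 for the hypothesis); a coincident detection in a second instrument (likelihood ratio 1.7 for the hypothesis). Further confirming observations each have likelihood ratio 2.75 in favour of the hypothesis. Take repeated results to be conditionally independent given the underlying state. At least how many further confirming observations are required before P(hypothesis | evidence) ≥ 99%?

8

Prior odds = (1/60)/(59/60) = 1/59.
Combined Bayes factor of the evidence already in hand = 1.8 × 1.7 = 3.06.
Odds after that evidence = (1/59) × 3.06 = 153/2950.
Target odds = 0.99/0.01 = 99.
Need 2.75ⁿ ≥ 99 ÷ (153/2950) = 32450/17.
2.75⁷ = 19487171/16384 falls short of 32450/17 but 2.75⁸ = 214358881/65536 reaches it, so n = 8.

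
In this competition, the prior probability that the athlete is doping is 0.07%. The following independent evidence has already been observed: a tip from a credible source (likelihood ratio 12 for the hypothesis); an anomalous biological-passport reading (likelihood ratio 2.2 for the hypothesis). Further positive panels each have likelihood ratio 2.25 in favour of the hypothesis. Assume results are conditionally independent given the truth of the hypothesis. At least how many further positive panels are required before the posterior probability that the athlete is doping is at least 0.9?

8

Prior odds = 0.0007/0.9993 = 7/9993.
Combined Bayes factor of the evidence already in hand = 12 × 2.2 = 26.4.
Odds after that evidence = (7/9993) × 26.4 = 308/16655.
Target odds = 0.9/0.1 = 9.
Need 2.25ⁿ ≥ 9 ÷ (308/16655) = 149895/308.
2.25⁷ = 4782969/16384 falls short of 149895/308 but 2.25⁸ = 43046721/65536 reaches it, so n = 8.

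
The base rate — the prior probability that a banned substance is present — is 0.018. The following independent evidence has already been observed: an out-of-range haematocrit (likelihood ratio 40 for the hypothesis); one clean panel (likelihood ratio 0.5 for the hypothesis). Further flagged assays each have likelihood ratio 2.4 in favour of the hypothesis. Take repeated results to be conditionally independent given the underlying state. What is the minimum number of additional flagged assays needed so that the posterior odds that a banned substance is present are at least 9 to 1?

4

Prior odds = 0.018/0.982 = 9/491.
Combined Bayes factor of the evidence already in hand = 40 × 0.5 = 20.
Odds after that evidence = (9/491) × 20 = 180/491.
Target odds = 9.
Need 2.4ⁿ ≥ 9 ÷ (180/491) = 24.55.
2.4³ = 13.824 falls short of 24.55 but 2.4⁴ = 33.1776 reaches it, so n = 4.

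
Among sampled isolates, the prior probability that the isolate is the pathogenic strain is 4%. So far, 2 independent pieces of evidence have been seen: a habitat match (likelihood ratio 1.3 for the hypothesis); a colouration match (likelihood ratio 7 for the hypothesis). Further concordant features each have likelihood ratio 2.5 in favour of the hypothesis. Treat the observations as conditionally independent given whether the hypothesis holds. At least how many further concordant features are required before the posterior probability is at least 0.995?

7

Prior odds = 0.04/0.96 = 1/24.
Combined Bayes factor of the evidence already in hand = 1.3 × 7 = 9.1.
Odds after that evidence = (1/24) × 9.1 = 91/240.
Target odds = 0.995/0.005 = 199.
Need 2.5ⁿ ≥ 199 ÷ (91/240) = 47760/91.
2.5⁶ = 244.140625 falls short of 47760/91 but 2.5⁷ = 610.3515625 reaches it, so n = 7.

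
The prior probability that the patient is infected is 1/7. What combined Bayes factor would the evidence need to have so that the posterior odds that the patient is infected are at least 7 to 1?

Prior odds = (1/7)/(6/7) = 1/6.
Target odds = 7.
Required Bayes factor = 7 ÷ (1/6) = 42.

42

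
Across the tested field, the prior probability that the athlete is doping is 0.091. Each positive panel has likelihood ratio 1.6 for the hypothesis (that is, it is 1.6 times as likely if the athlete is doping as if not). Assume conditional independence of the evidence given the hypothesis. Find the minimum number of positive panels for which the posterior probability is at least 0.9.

10

Prior odds = 0.091/0.909 = 91/909.
Likelihood ratio per positive panel = 1.6.
Target posterior odds = 0.9/0.1 = 9.
Require 1.6ⁿ ≥ 9 ÷ (91/909) = 8181/91.
1.6⁹ = 134217728/1953125 falls short of 8181/91 but 1.6¹⁰ ≈109.951 reaches it, so n = 10.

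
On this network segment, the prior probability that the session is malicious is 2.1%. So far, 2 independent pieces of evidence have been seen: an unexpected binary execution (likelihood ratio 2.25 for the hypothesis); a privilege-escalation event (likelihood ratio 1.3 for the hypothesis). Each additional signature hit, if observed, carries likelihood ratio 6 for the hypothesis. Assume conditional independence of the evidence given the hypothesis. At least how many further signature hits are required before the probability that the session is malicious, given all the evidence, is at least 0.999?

6

Prior odds = 0.021/0.979 = 21/979.
Combined Bayes factor of the evidence already in hand = 2.25 × 1.3 = 2.925.
Odds after that evidence = (21/979) × 2.925 = 2457/39160.
Target odds = 0.999/0.001 = 999.
Need 6ⁿ ≥ 999 ÷ (2457/39160) = 1448920/91.
6⁵ = 7776 falls short of 1448920/91 but 6⁶ = 46656 reaches it, so n = 6.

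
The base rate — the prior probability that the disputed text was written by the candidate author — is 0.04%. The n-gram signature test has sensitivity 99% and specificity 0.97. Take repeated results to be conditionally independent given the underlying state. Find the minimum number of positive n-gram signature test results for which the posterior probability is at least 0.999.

5

Prior odds = 0.0004/0.9996 = 1/2499.
False-positive rate = 1 − 0.97 = 0.03; likelihood ratio of a positive = 0.99/0.03 = 33.
Target odds: 0.999 ÷ 0.001 = 999.
Need (1/2499) × 33ⁿ ≥ 999, i.e. 33ⁿ ≥ 2496501.
33⁴ = 1185921 falls short of 2496501 but 33⁵ = 39135393 reaches it, so n = 5.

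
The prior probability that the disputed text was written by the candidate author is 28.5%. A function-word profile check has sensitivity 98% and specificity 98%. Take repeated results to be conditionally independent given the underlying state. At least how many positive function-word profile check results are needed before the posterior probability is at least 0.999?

3

Prior odds: 0.285 ÷ 0.715 = 57/143.
False-positive rate = 1 − 0.98 = 0.02; likelihood ratio of a positive = 0.98/0.02 = 49.
Target odds: 0.999 ÷ 0.001 = 999.
Need (57/143) × 49ⁿ ≥ 999, i.e. 49ⁿ ≥ 47619/19.
49² = 2401 falls short of 47619/19 but 49³ = 117649 reaches it, so n = 3.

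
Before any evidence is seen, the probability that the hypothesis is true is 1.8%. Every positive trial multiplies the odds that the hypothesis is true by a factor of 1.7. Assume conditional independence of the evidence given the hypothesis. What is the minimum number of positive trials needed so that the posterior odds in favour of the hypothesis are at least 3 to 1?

Prior odds: 0.018 ÷ 0.982 = 9/491.
Likelihood ratio per positive trial = 1.7.
Target odds = 3.
Require 1.7ⁿ ≥ 3 ÷ (9/491) = 491/3.
1.7⁹ ≈118.588 falls short of 491/3 but 1.7¹⁰ ≈201.599 reaches it, so n = 10.

10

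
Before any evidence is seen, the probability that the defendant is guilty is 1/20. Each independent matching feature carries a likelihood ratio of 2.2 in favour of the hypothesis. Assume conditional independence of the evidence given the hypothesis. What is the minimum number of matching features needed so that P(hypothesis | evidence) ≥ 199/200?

Prior odds = 0.05/0.95 = 1/19.
Likelihood ratio per matching feature = 2.2.
Target posterior odds = 0.995/0.005 = 199.
Need (1/19) × 2.2ⁿ ≥ 199, i.e. 2.2ⁿ ≥ 3781.
2.2¹⁰ ≈2655.99 falls short of 3781 but 2.2¹¹ ≈5843.18 reaches it, so n = 11.

11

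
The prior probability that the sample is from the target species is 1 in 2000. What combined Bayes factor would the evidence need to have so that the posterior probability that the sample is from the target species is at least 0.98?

Prior odds = 0.0005/0.9995 = 1/1999.
Target odds = 0.98/0.02 = 49.
Required Bayes factor = 49 ÷ (1/1999) = 97951.

97951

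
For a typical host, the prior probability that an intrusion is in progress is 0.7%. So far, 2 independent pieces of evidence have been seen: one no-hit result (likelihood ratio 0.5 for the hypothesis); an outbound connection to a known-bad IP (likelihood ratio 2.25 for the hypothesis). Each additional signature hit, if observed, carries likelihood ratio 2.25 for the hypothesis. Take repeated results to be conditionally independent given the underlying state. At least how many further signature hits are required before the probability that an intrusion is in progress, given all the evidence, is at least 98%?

Prior odds = 0.007/0.993 = 7/993.
Combined Bayes factor of the evidence already in hand = 0.5 × 2.25 = 1.125.
Odds after that evidence = (7/993) × 1.125 = 21/2648.
Target odds = 0.98/0.02 = 49.
Need 2.25ⁿ ≥ 49 ÷ (21/2648) = 18536/3.
2.25¹⁰ ≈3325.26 falls short of 18536/3 but 2.25¹¹ ≈7481.83 reaches it, so n = 11.

11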